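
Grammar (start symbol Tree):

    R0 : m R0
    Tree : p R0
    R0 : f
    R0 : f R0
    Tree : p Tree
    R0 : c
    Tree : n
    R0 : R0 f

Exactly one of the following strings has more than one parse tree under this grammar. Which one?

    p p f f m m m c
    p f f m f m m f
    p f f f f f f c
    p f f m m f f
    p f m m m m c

p p f f m m m c: 1 tree
p f f m f m m f: 1 tree
p f f f f f f c: 1 tree
p f f m m f f: 6 trees
p f m m m m c: 1 tree

p f f m m f f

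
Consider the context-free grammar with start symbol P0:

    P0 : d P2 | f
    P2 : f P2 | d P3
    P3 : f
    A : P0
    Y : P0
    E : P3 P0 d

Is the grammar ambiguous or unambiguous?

(A, Y, E are unreachable from P0, so their rules don't affect L(P0).) The reachable rules are right-linear with at most one rule per (nonterminal, next-terminal) pair. Each input token forces the next rule, so parsing is deterministic.

Unambiguous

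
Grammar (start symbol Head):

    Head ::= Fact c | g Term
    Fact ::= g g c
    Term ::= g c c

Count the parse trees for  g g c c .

Parse trees for g g c c:
  [Head [Fact g g c] c]
  [Head g [Term g c c]]

2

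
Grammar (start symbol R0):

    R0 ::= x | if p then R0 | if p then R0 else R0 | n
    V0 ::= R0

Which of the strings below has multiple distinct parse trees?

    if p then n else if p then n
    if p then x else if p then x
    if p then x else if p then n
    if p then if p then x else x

if p then n else if p then n: 1 tree
if p then x else if p then x: 1 tree
if p then x else if p then n: 1 tree
if p then if p then x else x: 2 trees

if p then if p then x else x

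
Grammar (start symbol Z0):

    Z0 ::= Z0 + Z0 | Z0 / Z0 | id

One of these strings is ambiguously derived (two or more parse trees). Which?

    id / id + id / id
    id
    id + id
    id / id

id / id + id / id

id / id + id / id: 5 trees
id: 1 tree
id + id: 1 tree
id / id: 1 tree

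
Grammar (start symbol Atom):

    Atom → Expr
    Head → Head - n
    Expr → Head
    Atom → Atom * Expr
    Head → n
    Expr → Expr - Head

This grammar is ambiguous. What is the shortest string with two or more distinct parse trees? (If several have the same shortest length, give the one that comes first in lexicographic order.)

n - n

length 1: no string has ≥2 trees
length 3: n - n has 2 parse trees

Two derivations of n - n:
  Atom ⇒ Expr ⇒ Head ⇒ Head - n ⇒ n - n
  Atom ⇒ Expr ⇒ Expr - Head ⇒ Head - Head ⇒ n - Head ⇒ n - n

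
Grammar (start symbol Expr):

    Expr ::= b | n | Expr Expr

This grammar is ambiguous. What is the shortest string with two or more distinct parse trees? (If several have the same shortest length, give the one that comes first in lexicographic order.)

b b b

length 1: no string has ≥2 trees
length 2: no string has ≥2 trees
length 3: b b b has 2 parse trees

Two derivations of b b b:
  Expr ⇒ Expr Expr ⇒ b Expr ⇒ b Expr Expr ⇒ b b Expr ⇒ b b b
  Expr ⇒ Expr Expr ⇒ Expr Expr Expr ⇒ b Expr Expr ⇒ b b Expr ⇒ b b b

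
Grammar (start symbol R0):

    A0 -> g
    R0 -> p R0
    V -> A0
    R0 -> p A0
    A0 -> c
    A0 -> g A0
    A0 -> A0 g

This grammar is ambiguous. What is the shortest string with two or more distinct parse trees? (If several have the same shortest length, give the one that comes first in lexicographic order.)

length 2: no string has ≥2 trees
length 3: p g g has 2 parse trees

Two derivations of p g g:
  R0 ⇒ p A0 ⇒ p g A0 ⇒ p g g
  R0 ⇒ p A0 ⇒ p A0 g ⇒ p g g

p g g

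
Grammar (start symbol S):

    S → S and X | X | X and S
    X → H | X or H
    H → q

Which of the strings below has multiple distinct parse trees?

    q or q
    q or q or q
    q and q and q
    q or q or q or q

q and q and q

q or q: 1 tree
q or q or q: 1 tree
q and q and q: 4 trees
q or q or q or q: 1 tree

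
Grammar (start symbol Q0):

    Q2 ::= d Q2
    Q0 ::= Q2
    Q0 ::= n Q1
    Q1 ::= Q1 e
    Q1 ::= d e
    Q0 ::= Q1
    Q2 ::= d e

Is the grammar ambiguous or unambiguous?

Witness: d e

Derivation 1: Q0 ⇒ Q2 ⇒ d e
Derivation 2: Q0 ⇒ Q1 ⇒ d e

Two distinct leftmost derivations for the same string.

Ambiguous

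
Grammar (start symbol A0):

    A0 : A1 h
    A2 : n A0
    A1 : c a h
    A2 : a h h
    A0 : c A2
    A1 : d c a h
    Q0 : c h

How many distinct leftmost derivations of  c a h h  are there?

Parse trees for c a h h:
  [A0 [A1 c a h] h]
  [A0 c [A2 a h h]]

2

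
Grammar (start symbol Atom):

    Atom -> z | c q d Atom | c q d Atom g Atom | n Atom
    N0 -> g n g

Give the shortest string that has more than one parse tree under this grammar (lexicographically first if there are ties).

length 1: no string has ≥2 trees
length 2: no string has ≥2 trees
length 3: no string has ≥2 trees
length 4: no string has ≥2 trees
length 5: no string has ≥2 trees
length 6: no string has ≥2 trees
length 7: no string has ≥2 trees
length 8: no string has ≥2 trees
length 9: c q d c q d z g z has 2 parse trees

Two derivations of c q d c q d z g z:
  Atom ⇒ c q d Atom ⇒ c q d c q d Atom g Atom ⇒ c q d c q d z g Atom ⇒ c q d c q d z g z
  Atom ⇒ c q d Atom g Atom ⇒ c q d c q d Atom g Atom ⇒ c q d c q d z g Atom ⇒ c q d c q d z g z

c q d c q d z g z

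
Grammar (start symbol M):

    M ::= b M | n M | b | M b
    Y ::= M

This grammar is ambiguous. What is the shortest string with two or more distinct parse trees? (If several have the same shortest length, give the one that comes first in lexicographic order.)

b b

length 1: no string has ≥2 trees
length 2: b b has 2 parse trees

Two derivations of b b:
  M ⇒ b M ⇒ b b
  M ⇒ M b ⇒ b b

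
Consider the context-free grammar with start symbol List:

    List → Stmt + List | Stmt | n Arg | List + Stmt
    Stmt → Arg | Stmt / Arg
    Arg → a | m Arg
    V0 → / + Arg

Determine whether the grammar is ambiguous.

Ambiguous

Witness: a + a

Derivation 1: List ⇒ Stmt + List ⇒ Arg + List ⇒ a + List ⇒ a + Stmt ⇒ a + Arg ⇒ a + a
Derivation 2: List ⇒ List + Stmt ⇒ Stmt + Stmt ⇒ Arg + Stmt ⇒ a + Stmt ⇒ a + Arg ⇒ a + a

Two distinct leftmost derivations for the same string.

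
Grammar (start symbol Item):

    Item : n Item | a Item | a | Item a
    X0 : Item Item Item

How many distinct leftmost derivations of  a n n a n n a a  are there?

8

Parse trees for a n n a n n a a:
  [Item a [Item n [Item n [Item a [Item n [Item n [Item a [Item a]]]]]]]]
  [Item a [Item n [Item n [Item a [Item n [Item n [Item [Item a] a]]]]]]]
  [Item a [Item n [Item n [Item a [Item n [Item [Item n [Item a]] a]]]]]]
  [Item a [Item n [Item n [Item a [Item [Item n [Item n [Item a]]] a]]]]]
  [Item a [Item n [Item n [Item [Item a [Item n [Item n [Item a]]]] a]]]]
  [Item a [Item n [Item [Item n [Item a [Item n [Item n [Item a]]]]] a]]]
  [Item a [Item [Item n [Item n [Item a [Item n [Item n [Item a]]]]]] a]]
  [Item [Item a [Item n [Item n [Item a [Item n [Item n [Item a]]]]]]] a]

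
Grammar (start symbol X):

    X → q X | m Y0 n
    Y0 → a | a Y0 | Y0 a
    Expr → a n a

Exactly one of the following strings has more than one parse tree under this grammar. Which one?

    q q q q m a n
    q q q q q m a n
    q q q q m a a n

q q q q m a a n

q q q q m a n: 1 tree
q q q q q m a n: 1 tree
q q q q m a a n: 2 trees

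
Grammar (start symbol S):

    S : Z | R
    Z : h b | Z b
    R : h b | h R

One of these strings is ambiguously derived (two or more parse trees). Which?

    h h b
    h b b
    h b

h h b: 1 tree
h b b: 1 tree
h b: 2 trees

h b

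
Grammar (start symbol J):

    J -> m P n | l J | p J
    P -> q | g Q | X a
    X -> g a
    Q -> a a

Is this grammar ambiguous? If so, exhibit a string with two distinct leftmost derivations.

Ambiguous

Witness: m g a a n

Derivation 1: J ⇒ m P n ⇒ m g Q n ⇒ m g a a n
Derivation 2: J ⇒ m P n ⇒ m X a n ⇒ m g a a n

Two distinct leftmost derivations for the same string.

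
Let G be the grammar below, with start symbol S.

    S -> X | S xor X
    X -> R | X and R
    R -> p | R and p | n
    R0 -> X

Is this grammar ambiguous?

Ambiguous

Witness: n and p

Derivation 1: S ⇒ X ⇒ R ⇒ R and p ⇒ n and p
Derivation 2: S ⇒ X ⇒ X and R ⇒ R and R ⇒ n and R ⇒ n and p

Two distinct leftmost derivations for the same string.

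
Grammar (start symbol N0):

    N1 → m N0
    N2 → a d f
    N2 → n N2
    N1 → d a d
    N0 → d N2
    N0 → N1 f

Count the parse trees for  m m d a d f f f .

2

Parse trees for m m d a d f f f:
  [N0 [N1 m [N0 [N1 m [N0 d [N2 a d f]]] f]] f]
  [N0 [N1 m [N0 [N1 m [N0 [N1 d a d] f]] f]] f]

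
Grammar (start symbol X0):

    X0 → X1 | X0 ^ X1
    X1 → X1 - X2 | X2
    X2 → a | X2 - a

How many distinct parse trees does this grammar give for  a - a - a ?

4

Parse trees for a - a - a:
  [X0 [X1 [X1 [X2 a]] - [X2 [X2 a] - a]]]
  [X0 [X1 [X1 [X1 [X2 a]] - [X2 a]] - [X2 a]]]
  [X0 [X1 [X1 [X2 [X2 a] - a]] - [X2 a]]]
  [X0 [X1 [X2 [X2 [X2 a] - a] - a]]]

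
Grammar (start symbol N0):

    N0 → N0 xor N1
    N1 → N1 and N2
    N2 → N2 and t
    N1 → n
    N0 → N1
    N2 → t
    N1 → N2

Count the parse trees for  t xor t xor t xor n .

Parse trees for t xor t xor t xor n:
  [N0 [N0 [N0 [N0 [N1 [N2 t]]] xor [N1 [N2 t]]] xor [N1 [N2 t]]] xor [N1 n]]

1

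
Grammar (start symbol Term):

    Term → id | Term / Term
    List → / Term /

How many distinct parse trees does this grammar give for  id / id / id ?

2

Parse trees for id / id / id:
  [Term [Term id] / [Term [Term id] / [Term id]]]
  [Term [Term [Term id] / [Term id]] / [Term id]]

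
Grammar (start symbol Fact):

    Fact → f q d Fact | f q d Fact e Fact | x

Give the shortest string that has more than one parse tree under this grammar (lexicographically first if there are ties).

length 1: no string has ≥2 trees
length 4: no string has ≥2 trees
length 6: no string has ≥2 trees
length 7: no string has ≥2 trees
length 9: f q d f q d x e x has 2 parse trees

Two derivations of f q d f q d x e x:
  Fact ⇒ f q d Fact ⇒ f q d f q d Fact e Fact ⇒ f q d f q d x e Fact ⇒ f q d f q d x e x
  Fact ⇒ f q d Fact e Fact ⇒ f q d f q d Fact e Fact ⇒ f q d f q d x e Fact ⇒ f q d f q d x e x

f q d f q d x e x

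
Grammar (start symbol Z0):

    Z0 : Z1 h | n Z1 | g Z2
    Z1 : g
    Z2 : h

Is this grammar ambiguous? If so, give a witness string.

Witness: g h

Derivation 1: Z0 ⇒ Z1 h ⇒ g h
Derivation 2: Z0 ⇒ g Z2 ⇒ g h

Two distinct leftmost derivations for the same string.

Ambiguous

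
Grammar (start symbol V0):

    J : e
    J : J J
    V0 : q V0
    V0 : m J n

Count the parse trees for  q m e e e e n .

5

Parse trees for q m e e e e n:
  [V0 q [V0 m [J [J e] [J [J e] [J [J e] [J e]]]] n]]
  [V0 q [V0 m [J [J e] [J [J [J e] [J e]] [J e]]] n]]
  [V0 q [V0 m [J [J [J e] [J e]] [J [J e] [J e]]] n]]
  [V0 q [V0 m [J [J [J e] [J [J e] [J e]]] [J e]] n]]
  [V0 q [V0 m [J [J [J [J e] [J e]] [J e]] [J e]] n]]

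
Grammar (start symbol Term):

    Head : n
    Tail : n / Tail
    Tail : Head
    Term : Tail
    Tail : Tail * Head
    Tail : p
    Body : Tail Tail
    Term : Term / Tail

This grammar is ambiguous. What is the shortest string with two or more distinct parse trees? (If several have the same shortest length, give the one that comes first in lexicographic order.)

length 1: no string has ≥2 trees
length 3: n / n has 2 parse trees

Two derivations of n / n:
  Term ⇒ Tail ⇒ n / Tail ⇒ n / Head ⇒ n / n
  Term ⇒ Term / Tail ⇒ Tail / Tail ⇒ Head / Tail ⇒ n / Tail ⇒ n / Head ⇒ n / n

n / n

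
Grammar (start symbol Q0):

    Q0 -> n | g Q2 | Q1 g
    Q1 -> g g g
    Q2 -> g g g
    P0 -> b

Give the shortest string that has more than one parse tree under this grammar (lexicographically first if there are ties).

g g g g

length 1: no string has ≥2 trees
length 4: g g g g has 2 parse trees

Two derivations of g g g g:
  Q0 ⇒ g Q2 ⇒ g g g g
  Q0 ⇒ Q1 g ⇒ g g g g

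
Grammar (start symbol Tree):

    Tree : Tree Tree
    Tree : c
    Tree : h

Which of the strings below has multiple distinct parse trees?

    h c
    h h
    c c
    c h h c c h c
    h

h c: 1 tree
h h: 1 tree
c c: 1 tree
c h h c c h c: 132 trees
h: 1 tree

c h h c c h c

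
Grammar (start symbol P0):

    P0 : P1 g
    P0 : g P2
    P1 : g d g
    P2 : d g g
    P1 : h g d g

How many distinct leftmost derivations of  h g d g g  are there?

Parse trees for h g d g g:
  [P0 [P1 h g d g] g]

1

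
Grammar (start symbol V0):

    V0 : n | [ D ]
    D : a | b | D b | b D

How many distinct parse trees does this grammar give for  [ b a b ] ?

2

Parse trees for [ b a b ]:
  [V0 [ [D [D b [D a]] b] ]]
  [V0 [ [D b [D [D a] b]] ]]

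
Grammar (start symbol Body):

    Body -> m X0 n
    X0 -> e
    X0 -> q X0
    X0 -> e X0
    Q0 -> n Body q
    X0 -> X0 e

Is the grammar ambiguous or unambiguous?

Ambiguous

Witness: m e e n

Derivation 1: Body ⇒ m X0 n ⇒ m e X0 n ⇒ m e e n
Derivation 2: Body ⇒ m X0 n ⇒ m X0 e n ⇒ m e e n

Two distinct leftmost derivations for the same string.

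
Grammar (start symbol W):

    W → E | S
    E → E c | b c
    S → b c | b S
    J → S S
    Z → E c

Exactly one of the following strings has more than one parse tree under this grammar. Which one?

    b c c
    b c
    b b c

b c c: 1 tree
b c: 2 trees
b b c: 1 tree

b c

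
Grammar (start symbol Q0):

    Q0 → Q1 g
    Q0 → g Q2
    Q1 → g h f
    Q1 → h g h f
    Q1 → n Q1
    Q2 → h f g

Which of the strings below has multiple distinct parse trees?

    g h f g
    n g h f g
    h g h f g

g h f g

g h f g: 2 trees
n g h f g: 1 tree
h g h f g: 1 tree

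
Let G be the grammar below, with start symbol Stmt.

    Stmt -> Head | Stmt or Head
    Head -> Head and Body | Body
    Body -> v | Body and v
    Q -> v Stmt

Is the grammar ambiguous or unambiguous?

Ambiguous

Witness: v and v

Derivation 1: Stmt ⇒ Head ⇒ Head and Body ⇒ Body and Body ⇒ v and Body ⇒ v and v
Derivation 2: Stmt ⇒ Head ⇒ Body ⇒ Body and v ⇒ v and v

Two distinct leftmost derivations for the same string.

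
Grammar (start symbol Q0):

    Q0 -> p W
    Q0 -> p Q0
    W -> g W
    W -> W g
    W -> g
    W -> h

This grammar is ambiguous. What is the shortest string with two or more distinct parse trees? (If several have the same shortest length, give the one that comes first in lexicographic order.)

length 2: no string has ≥2 trees
length 3: p g g has 2 parse trees

Two derivations of p g g:
  Q0 ⇒ p W ⇒ p g W ⇒ p g g
  Q0 ⇒ p W ⇒ p W g ⇒ p g g

p g g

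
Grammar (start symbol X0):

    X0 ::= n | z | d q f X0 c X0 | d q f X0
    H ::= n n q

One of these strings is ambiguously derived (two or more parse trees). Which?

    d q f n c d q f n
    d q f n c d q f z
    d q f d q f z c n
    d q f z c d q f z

d q f n c d q f n: 1 tree
d q f n c d q f z: 1 tree
d q f d q f z c n: 2 trees
d q f z c d q f z: 1 tree

d q f d q f z c n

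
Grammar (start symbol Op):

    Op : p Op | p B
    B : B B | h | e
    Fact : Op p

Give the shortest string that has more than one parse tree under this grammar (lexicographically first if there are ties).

length 2: no string has ≥2 trees
length 3: no string has ≥2 trees
length 4: p e e e has 2 parse trees

Two derivations of p e e e:
  Op ⇒ p B ⇒ p B B ⇒ p B B B ⇒ p e B B ⇒ p e e B ⇒ p e e e
  Op ⇒ p B ⇒ p B B ⇒ p e B ⇒ p e B B ⇒ p e e B ⇒ p e e e

p e e e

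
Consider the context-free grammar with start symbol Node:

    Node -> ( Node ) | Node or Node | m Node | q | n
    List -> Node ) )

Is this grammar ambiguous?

Ambiguous

Witness: m n or n

Derivation 1: Node ⇒ Node or Node ⇒ m Node or Node ⇒ m n or Node ⇒ m n or n
Derivation 2: Node ⇒ m Node ⇒ m Node or Node ⇒ m n or Node ⇒ m n or n

Two distinct leftmost derivations for the same string.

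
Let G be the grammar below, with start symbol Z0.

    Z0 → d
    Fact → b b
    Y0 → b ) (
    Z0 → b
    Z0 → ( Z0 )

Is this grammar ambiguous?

Unambiguous

Only Z0 is reachable from Z0; ignoring the rest: L(Z0) is { openⁿ atom closeⁿ : n ≥ 0 }. The bracket depth fixes n, and the derivation is forced at every step.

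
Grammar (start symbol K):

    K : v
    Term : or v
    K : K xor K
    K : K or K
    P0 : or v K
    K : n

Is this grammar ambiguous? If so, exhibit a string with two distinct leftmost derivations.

Witness: n or n or n

Derivation 1: K ⇒ K or K ⇒ K or K or K ⇒ n or K or K ⇒ n or n or K ⇒ n or n or n
Derivation 2: K ⇒ K or K ⇒ n or K ⇒ n or K or K ⇒ n or n or K ⇒ n or n or n

Two distinct leftmost derivations for the same string.

Ambiguous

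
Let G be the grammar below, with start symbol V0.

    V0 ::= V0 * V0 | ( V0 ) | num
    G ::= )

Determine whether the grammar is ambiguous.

Ambiguous

Witness: num * num * num

Derivation 1: V0 ⇒ V0 * V0 ⇒ V0 * V0 * V0 ⇒ num * V0 * V0 ⇒ num * num * V0 ⇒ num * num * num
Derivation 2: V0 ⇒ V0 * V0 ⇒ num * V0 ⇒ num * V0 * V0 ⇒ num * num * V0 ⇒ num * num * num

Two distinct leftmost derivations for the same string.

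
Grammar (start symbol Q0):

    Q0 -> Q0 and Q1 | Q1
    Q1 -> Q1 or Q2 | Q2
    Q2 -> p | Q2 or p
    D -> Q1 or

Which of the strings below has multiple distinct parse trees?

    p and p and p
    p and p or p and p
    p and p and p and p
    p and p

p and p and p: 1 tree
p and p or p and p: 2 trees
p and p and p and p: 1 tree
p and p: 1 tree

p and p or p and p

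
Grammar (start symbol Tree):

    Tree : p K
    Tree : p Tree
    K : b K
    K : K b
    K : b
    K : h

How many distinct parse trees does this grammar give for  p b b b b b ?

16

Parse trees for p b b b b b (showing first 6 of 16):
  [Tree p [K b [K b [K b [K b [K b]]]]]]
  [Tree p [K b [K b [K b [K [K b] b]]]]]
  [Tree p [K b [K b [K [K b [K b]] b]]]]
  [Tree p [K b [K b [K [K [K b] b] b]]]]
  [Tree p [K b [K [K b [K b [K b]]] b]]]
  [Tree p [K b [K [K b [K [K b] b]] b]]]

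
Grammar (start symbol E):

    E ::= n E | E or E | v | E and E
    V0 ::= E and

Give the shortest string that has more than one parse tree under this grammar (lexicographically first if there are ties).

n v and v

length 1: no string has ≥2 trees
length 2: no string has ≥2 trees
length 3: no string has ≥2 trees
length 4: n v and v has 2 parse trees

Two derivations of n v and v:
  E ⇒ n E ⇒ n E and E ⇒ n v and E ⇒ n v and v
  E ⇒ E and E ⇒ n E and E ⇒ n v and E ⇒ n v and v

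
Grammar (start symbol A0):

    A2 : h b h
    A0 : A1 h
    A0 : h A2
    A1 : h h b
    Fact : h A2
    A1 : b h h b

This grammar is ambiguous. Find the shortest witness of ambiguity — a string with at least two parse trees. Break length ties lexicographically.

length 4: h h b h has 2 parse trees

Two derivations of h h b h:
  A0 ⇒ A1 h ⇒ h h b h
  A0 ⇒ h A2 ⇒ h h b h

h h b h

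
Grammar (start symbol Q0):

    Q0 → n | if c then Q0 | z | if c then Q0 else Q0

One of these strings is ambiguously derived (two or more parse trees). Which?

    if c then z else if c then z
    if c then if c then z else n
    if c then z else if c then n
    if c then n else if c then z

if c then if c then z else n

if c then z else if c then z: 1 tree
if c then if c then z else n: 2 trees
if c then z else if c then n: 1 tree
if c then n else if c then z: 1 tree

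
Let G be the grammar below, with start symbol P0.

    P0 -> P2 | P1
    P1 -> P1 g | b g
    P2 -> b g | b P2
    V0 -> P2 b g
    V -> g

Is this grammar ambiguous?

Witness: b g

Derivation 1: P0 ⇒ P2 ⇒ b g
Derivation 2: P0 ⇒ P1 ⇒ b g

Two distinct leftmost derivations for the same string.

Ambiguous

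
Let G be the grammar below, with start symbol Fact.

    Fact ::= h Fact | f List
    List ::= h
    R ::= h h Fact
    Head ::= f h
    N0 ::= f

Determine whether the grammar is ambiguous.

(R, Head, N0 are unreachable from Fact, so their rules don't affect L(Fact).) Each reachable nonterminal has at most one production per leading terminal, and all productions are right-linear; the derivation is determined token-by-token.

Unambiguous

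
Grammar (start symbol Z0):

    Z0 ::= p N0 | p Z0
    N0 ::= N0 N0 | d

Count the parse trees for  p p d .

1

Parse trees for p p d:
  [Z0 p [Z0 p [N0 d]]]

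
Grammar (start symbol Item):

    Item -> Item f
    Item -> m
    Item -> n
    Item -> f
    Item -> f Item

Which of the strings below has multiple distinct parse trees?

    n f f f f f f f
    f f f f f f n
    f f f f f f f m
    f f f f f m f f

n f f f f f f f: 1 tree
f f f f f f n: 1 tree
f f f f f f f m: 1 tree
f f f f f m f f: 21 trees

f f f f f m f f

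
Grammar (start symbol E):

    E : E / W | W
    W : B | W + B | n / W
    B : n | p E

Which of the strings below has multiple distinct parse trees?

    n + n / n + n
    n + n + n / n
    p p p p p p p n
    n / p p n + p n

n / p p n + p n

n + n / n + n: 1 tree
n + n + n / n: 1 tree
p p p p p p p n: 1 tree
n / p p n + p n: 7 trees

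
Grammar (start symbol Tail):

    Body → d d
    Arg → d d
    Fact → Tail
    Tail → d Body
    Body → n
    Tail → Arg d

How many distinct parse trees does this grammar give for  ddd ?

Parse trees for ddd:
  [Tail d [Body d d]]
  [Tail [Arg d d] d]

2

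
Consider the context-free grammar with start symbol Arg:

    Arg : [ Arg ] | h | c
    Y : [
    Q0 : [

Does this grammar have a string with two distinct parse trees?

Unambiguous

Only Arg is reachable from Arg; ignoring the rest: L(Arg) is { openⁿ atom closeⁿ : n ≥ 0 }. The bracket depth fixes n, and the derivation is forced at every step.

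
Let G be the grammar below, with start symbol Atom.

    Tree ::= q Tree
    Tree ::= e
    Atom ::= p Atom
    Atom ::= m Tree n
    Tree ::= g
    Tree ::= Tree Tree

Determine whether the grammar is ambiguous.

Witness: m e e e n

Derivation 1: Atom ⇒ m Tree n ⇒ m Tree Tree n ⇒ m e Tree n ⇒ m e Tree Tree n ⇒ m e e Tree n ⇒ m e e e n
Derivation 2: Atom ⇒ m Tree n ⇒ m Tree Tree n ⇒ m Tree Tree Tree n ⇒ m e Tree Tree n ⇒ m e e Tree n ⇒ m e e e n

Two distinct leftmost derivations for the same string.

Ambiguous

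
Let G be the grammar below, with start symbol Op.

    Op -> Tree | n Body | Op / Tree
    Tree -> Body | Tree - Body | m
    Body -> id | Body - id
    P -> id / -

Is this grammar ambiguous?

Witness: id - id

Derivation 1: Op ⇒ Tree ⇒ Body ⇒ Body - id ⇒ id - id
Derivation 2: Op ⇒ Tree ⇒ Tree - Body ⇒ Body - Body ⇒ id - Body ⇒ id - id

Two distinct leftmost derivations for the same string.

Ambiguous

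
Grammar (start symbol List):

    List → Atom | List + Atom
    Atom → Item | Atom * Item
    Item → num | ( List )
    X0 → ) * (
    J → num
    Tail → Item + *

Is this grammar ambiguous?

(X0, J, Tail are unreachable from List, so their rules don't affect L(List).) List → List + Atom | Atom  ;  Atom → Atom * Item | Item  — a left-associative chain with Item at the bottom. Each string factors uniquely by precedence.

Unambiguous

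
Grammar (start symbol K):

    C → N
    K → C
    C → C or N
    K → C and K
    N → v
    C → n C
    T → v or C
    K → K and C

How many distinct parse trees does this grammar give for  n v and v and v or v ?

4

Parse trees for n v and v and v or v:
  [K [C n [C [N v]]] and [K [C [N v]] and [K [C [C [N v]] or [N v]]]]]
  [K [C n [C [N v]]] and [K [K [C [N v]]] and [C [C [N v]] or [N v]]]]
  [K [K [C n [C [N v]]] and [K [C [N v]]]] and [C [C [N v]] or [N v]]]
  [K [K [K [C n [C [N v]]]] and [C [N v]]] and [C [C [N v]] or [N v]]]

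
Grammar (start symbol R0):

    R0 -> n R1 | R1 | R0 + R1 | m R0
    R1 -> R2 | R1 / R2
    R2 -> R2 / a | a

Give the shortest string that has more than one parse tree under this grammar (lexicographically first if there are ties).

length 1: no string has ≥2 trees
length 2: no string has ≥2 trees
length 3: a / a has 2 parse trees

Two derivations of a / a:
  R0 ⇒ R1 ⇒ R2 ⇒ R2 / a ⇒ a / a
  R0 ⇒ R1 ⇒ R1 / R2 ⇒ R2 / R2 ⇒ a / R2 ⇒ a / a

a / a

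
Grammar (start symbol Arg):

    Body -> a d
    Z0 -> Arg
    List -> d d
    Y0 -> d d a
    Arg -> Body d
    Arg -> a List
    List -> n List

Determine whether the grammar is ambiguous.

Ambiguous

Witness: a d d

Derivation 1: Arg ⇒ Body d ⇒ a d d
Derivation 2: Arg ⇒ a List ⇒ a d d

Two distinct leftmost derivations for the same string.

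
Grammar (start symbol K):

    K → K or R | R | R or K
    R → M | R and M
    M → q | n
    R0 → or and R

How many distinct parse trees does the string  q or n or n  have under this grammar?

Parse trees for q or n or n:
  [K [K [K [R [M q]]] or [R [M n]]] or [R [M n]]]
  [K [K [R [M q]] or [K [R [M n]]]] or [R [M n]]]
  [K [R [M q]] or [K [K [R [M n]]] or [R [M n]]]]
  [K [R [M q]] or [K [R [M n]] or [K [R [M n]]]]]

4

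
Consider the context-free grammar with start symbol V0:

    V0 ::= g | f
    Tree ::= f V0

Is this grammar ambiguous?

Unambiguous

(Tree is unreachable from V0, so its rules don't affect L(V0).) The reachable rules are right-linear with at most one rule per (nonterminal, next-terminal) pair. Each input token forces the next rule, so parsing is deterministic.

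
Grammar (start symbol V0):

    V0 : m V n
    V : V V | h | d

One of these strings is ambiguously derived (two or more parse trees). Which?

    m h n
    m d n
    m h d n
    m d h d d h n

m d h d d h n

m h n: 1 tree
m d n: 1 tree
m h d n: 1 tree
m d h d d h n: 14 trees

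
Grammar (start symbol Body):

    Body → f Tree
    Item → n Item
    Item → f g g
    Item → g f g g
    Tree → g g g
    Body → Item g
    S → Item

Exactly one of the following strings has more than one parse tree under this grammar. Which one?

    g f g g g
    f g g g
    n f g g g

g f g g g: 1 tree
f g g g: 2 trees
n f g g g: 1 tree

f g g g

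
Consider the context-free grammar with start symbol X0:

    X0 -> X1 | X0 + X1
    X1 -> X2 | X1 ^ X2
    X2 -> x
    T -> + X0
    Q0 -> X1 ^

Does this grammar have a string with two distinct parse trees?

Unambiguous

Only X0, X1, X2 are reachable from X0; ignoring the rest: X0 → X0 + X1 | X1  ;  X1 → X1 ^ X2 | X2  — a left-associative chain with X2 at the bottom. Each string factors uniquely by precedence.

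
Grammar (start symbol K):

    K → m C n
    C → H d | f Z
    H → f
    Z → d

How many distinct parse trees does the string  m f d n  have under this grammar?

Parse trees for m f d n:
  [K m [C [H f] d] n]
  [K m [C f [Z d]] n]

2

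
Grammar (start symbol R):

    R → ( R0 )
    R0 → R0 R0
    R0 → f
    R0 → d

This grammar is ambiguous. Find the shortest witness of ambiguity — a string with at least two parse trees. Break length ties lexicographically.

( d d d )

length 3: no string has ≥2 trees
length 4: no string has ≥2 trees
length 5: ( d d d ) has 2 parse trees

Two derivations of ( d d d ):
  R ⇒ ( R0 ) ⇒ ( R0 R0 ) ⇒ ( R0 R0 R0 ) ⇒ ( d R0 R0 ) ⇒ ( d d R0 ) ⇒ ( d d d )
  R ⇒ ( R0 ) ⇒ ( R0 R0 ) ⇒ ( d R0 ) ⇒ ( d R0 R0 ) ⇒ ( d d R0 ) ⇒ ( d d d )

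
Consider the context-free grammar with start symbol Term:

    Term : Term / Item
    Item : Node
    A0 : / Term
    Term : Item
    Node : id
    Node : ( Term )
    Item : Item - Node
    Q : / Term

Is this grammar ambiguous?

(Q, A0 are unreachable from Term, so their rules don't affect L(Term).) This is a standard precedence ladder (Term over Item over Node), with each level left-recursive on its own operator ('/' at Term, '-' at Item). That structure is LR(1), hence unambiguous.

Unambiguous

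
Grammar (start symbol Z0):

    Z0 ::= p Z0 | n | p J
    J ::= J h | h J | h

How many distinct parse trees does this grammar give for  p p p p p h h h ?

Parse trees for p p p p p h h h:
  [Z0 p [Z0 p [Z0 p [Z0 p [Z0 p [J [J [J h] h] h]]]]]]
  [Z0 p [Z0 p [Z0 p [Z0 p [Z0 p [J [J h [J h]] h]]]]]]
  [Z0 p [Z0 p [Z0 p [Z0 p [Z0 p [J h [J [J h] h]]]]]]]
  [Z0 p [Z0 p [Z0 p [Z0 p [Z0 p [J h [J h [J h]]]]]]]]

4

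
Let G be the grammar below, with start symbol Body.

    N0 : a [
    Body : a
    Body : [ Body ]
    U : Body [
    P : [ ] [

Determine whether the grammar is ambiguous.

Only Body is reachable from Body; ignoring the rest: L(Body) is { openⁿ atom closeⁿ : n ≥ 0 }. The bracket depth fixes n, and the derivation is forced at every step.

Unambiguous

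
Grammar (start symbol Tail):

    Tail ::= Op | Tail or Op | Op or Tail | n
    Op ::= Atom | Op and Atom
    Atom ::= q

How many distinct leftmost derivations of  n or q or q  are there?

1

Parse trees for n or q or q:
  [Tail [Tail [Tail n] or [Op [Atom q]]] or [Op [Atom q]]]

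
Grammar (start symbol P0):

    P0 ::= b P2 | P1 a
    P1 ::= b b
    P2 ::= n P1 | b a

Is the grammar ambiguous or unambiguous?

Witness: b b a

Derivation 1: P0 ⇒ b P2 ⇒ b b a
Derivation 2: P0 ⇒ P1 a ⇒ b b a

Two distinct leftmost derivations for the same string.

Ambiguous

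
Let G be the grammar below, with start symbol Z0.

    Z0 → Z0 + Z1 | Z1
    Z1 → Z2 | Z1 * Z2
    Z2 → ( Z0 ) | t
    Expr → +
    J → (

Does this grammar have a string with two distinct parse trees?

Only Z0, Z1, Z2 are reachable from Z0; ignoring the rest: The grammar is stratified — Z0 handles '+' (left-recursive), Z1 handles '*', Z2 atoms. Each operator has a fixed associativity and precedence level, so every string has one parse.

Unambiguous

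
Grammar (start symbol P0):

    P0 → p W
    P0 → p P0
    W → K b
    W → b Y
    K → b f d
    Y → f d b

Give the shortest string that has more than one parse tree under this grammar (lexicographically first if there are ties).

p b f d b

length 5: p b f d b has 2 parse trees

Two derivations of p b f d b:
  P0 ⇒ p W ⇒ p K b ⇒ p b f d b
  P0 ⇒ p W ⇒ p b Y ⇒ p b f d b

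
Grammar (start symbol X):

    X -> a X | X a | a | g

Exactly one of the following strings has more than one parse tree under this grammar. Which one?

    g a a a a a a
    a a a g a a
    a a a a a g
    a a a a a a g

a a a g a a

g a a a a a a: 1 tree
a a a g a a: 10 trees
a a a a a g: 1 tree
a a a a a a g: 1 tree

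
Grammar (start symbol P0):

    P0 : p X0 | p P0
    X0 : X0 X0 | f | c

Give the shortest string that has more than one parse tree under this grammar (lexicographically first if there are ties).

p c c c

length 2: no string has ≥2 trees
length 3: no string has ≥2 trees
length 4: p c c c has 2 parse trees

Two derivations of p c c c:
  P0 ⇒ p X0 ⇒ p X0 X0 ⇒ p X0 X0 X0 ⇒ p c X0 X0 ⇒ p c c X0 ⇒ p c c c
  P0 ⇒ p X0 ⇒ p X0 X0 ⇒ p c X0 ⇒ p c X0 X0 ⇒ p c c X0 ⇒ p c c c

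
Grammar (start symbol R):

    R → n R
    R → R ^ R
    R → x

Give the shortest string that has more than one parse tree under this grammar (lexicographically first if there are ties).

length 1: no string has ≥2 trees
length 2: no string has ≥2 trees
length 3: no string has ≥2 trees
length 4: n x ^ x has 2 parse trees

Two derivations of n x ^ x:
  R ⇒ n R ⇒ n R ^ R ⇒ n x ^ R ⇒ n x ^ x
  R ⇒ R ^ R ⇒ n R ^ R ⇒ n x ^ R ⇒ n x ^ x

n x ^ x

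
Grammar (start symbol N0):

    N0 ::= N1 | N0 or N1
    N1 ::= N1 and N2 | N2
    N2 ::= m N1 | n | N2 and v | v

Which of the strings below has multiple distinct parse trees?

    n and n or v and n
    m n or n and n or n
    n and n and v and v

n and n or v and n: 1 tree
m n or n and n or n: 1 tree
n and n and v and v: 4 trees

n and n and v and v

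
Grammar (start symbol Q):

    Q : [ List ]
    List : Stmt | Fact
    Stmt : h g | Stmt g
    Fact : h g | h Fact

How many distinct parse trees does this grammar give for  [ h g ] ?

2

Parse trees for [ h g ]:
  [Q [ [List [Stmt h g]] ]]
  [Q [ [List [Fact h g]] ]]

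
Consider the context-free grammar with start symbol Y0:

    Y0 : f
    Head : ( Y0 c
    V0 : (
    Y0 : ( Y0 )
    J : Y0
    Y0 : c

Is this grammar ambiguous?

Unambiguous

Only Y0 is reachable from Y0; ignoring the rest: Each string is a nest of matched brackets around a single atom. An opening bracket forces the recursive rule; an atom forces the base rule.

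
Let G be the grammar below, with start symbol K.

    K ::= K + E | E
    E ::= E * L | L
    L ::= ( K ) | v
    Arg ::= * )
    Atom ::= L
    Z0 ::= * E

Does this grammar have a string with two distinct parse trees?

Unambiguous

(Arg, Atom, Z0 are unreachable from K, so their rules don't affect L(K).) The grammar is stratified — K handles '+' (left-recursive), E handles '*', L atoms. Each operator has a fixed associativity and precedence level, so every string has one parse.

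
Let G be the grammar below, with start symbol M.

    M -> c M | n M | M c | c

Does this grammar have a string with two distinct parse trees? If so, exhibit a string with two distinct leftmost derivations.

Witness: c c

Derivation 1: M ⇒ c M ⇒ c c
Derivation 2: M ⇒ M c ⇒ c c

Two distinct leftmost derivations for the same string.

Ambiguous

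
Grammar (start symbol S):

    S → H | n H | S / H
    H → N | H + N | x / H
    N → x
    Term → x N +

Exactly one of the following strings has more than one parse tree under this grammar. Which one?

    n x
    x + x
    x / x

x / x

n x: 1 tree
x + x: 1 tree
x / x: 2 trees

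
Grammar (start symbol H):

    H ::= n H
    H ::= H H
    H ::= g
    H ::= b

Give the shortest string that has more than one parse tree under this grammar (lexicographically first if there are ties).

b b b

length 1: no string has ≥2 trees
length 2: no string has ≥2 trees
length 3: b b b has 2 parse trees

Two derivations of b b b:
  H ⇒ H H ⇒ H H H ⇒ b H H ⇒ b b H ⇒ b b b
  H ⇒ H H ⇒ b H ⇒ b H H ⇒ b b H ⇒ b b b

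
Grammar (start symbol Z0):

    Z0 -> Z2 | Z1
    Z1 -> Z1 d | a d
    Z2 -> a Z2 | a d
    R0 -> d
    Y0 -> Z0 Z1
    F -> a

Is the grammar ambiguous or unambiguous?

Witness: a d

Derivation 1: Z0 ⇒ Z2 ⇒ a d
Derivation 2: Z0 ⇒ Z1 ⇒ a d

Two distinct leftmost derivations for the same string.

Ambiguous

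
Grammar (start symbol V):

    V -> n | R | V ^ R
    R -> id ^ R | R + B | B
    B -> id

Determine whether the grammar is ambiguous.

Witness: id ^ id

Derivation 1: V ⇒ R ⇒ id ^ R ⇒ id ^ B ⇒ id ^ id
Derivation 2: V ⇒ V ^ R ⇒ R ^ R ⇒ B ^ R ⇒ id ^ R ⇒ id ^ B ⇒ id ^ id

Two distinct leftmost derivations for the same string.

Ambiguous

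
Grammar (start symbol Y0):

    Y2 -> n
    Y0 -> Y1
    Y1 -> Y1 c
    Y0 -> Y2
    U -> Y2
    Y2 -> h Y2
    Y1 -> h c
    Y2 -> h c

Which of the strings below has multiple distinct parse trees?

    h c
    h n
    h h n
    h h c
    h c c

h c: 2 trees
h n: 1 tree
h h n: 1 tree
h h c: 1 tree
h c c: 1 tree

h c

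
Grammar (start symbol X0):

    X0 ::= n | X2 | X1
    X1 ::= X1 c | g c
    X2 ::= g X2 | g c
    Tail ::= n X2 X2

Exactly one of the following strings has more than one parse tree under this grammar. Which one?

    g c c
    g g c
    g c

g c c: 1 tree
g g c: 1 tree
g c: 2 trees

g c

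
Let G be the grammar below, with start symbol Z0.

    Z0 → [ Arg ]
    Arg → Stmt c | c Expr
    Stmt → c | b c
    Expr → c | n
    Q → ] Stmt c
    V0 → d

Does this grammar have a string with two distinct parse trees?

Witness: [ c c ]

Derivation 1: Z0 ⇒ [ Arg ] ⇒ [ Stmt c ] ⇒ [ c c ]
Derivation 2: Z0 ⇒ [ Arg ] ⇒ [ c Expr ] ⇒ [ c c ]

Two distinct leftmost derivations for the same string.

Ambiguous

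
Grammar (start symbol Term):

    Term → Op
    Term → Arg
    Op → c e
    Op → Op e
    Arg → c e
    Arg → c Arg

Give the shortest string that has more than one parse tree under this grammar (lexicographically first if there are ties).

length 2: c e has 2 parse trees

Two derivations of c e:
  Term ⇒ Op ⇒ c e
  Term ⇒ Arg ⇒ c e

c e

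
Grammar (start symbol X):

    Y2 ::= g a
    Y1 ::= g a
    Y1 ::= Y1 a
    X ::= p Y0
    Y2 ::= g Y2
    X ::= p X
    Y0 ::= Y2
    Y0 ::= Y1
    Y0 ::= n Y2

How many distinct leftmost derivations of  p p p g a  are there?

2

Parse trees for p p p g a:
  [X p [X p [X p [Y0 [Y2 g a]]]]]
  [X p [X p [X p [Y0 [Y1 g a]]]]]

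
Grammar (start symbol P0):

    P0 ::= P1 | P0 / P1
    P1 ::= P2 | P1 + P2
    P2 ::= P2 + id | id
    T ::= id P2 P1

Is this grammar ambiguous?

Witness: id + id

Derivation 1: P0 ⇒ P1 ⇒ P2 ⇒ P2 + id ⇒ id + id
Derivation 2: P0 ⇒ P1 ⇒ P1 + P2 ⇒ P2 + P2 ⇒ id + P2 ⇒ id + id

Two distinct leftmost derivations for the same string.

Ambiguous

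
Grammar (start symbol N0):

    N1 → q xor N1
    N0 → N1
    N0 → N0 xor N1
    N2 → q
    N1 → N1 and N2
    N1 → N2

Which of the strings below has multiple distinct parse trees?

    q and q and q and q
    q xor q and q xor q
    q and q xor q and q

q and q and q and q: 1 tree
q xor q and q xor q: 3 trees
q and q xor q and q: 1 tree

q xor q and q xor q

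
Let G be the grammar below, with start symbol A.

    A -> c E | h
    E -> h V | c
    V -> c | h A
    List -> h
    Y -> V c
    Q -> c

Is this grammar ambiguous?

Unambiguous

(List, Y, Q are unreachable from A, so their rules don't affect L(A).) The reachable rules are right-linear with at most one rule per (nonterminal, next-terminal) pair. Each input token forces the next rule, so parsing is deterministic.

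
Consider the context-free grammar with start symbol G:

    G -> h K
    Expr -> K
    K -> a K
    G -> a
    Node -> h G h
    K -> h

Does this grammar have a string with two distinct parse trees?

Only G, K are reachable from G; ignoring the rest: Restricted to the reachable nonterminals, every rule has the form A → t or A → t B, and no two rules for the same A share a first terminal. The grammar encodes a DFA — one run per string.

Unambiguous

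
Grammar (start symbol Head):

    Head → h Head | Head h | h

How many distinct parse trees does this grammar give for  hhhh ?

8

Parse trees for hhhh:
  [Head h [Head h [Head h [Head h]]]]
  [Head h [Head h [Head [Head h] h]]]
  [Head h [Head [Head h [Head h]] h]]
  [Head h [Head [Head [Head h] h] h]]
  [Head [Head h [Head h [Head h]]] h]
  [Head [Head h [Head [Head h] h]] h]
  [Head [Head [Head h [Head h]] h] h]
  [Head [Head [Head [Head h] h] h] h]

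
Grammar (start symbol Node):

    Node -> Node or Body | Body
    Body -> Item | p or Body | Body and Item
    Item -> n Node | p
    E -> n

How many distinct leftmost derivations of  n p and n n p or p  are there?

9

Parse trees for n p and n n p or p (showing first 6 of 9):
  [Node [Node [Body [Item n [Node [Body [Body [Item p]] and [Item n [Node [Body [Item n [Node [Body [Item p]]]]]]]]]]]] or [Body [Item p]]]
  [Node [Node [Body [Body [Item n [Node [Body [Item p]]]]] and [Item n [Node [Body [Item n [Node [Body [Item p]]]]]]]]] or [Body [Item p]]]
  [Node [Body [Item n [Node [Node [Body [Body [Item p]] and [Item n [Node [Body [Item n [Node [Body [Item p]]]]]]]]] or [Body [Item p]]]]]]
  [Node [Body [Item n [Node [Body [Body [Item p]] and [Item n [Node [Node [Body [Item n [Node [Body [Item p]]]]]] or [Body [Item p]]]]]]]]]
  [Node [Body [Item n [Node [Body [Body [Item p]] and [Item n [Node [Body [Item n [Node [Node [Body [Item p]]] or [Body [Item p]]]]]]]]]]]]
  [Node [Body [Item n [Node [Body [Body [Item p]] and [Item n [Node [Body [Item n [Node [Body p or [Body [Item p]]]]]]]]]]]]]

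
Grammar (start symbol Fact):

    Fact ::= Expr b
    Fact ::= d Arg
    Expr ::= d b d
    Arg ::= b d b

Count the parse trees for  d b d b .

2

Parse trees for d b d b:
  [Fact [Expr d b d] b]
  [Fact d [Arg b d b]]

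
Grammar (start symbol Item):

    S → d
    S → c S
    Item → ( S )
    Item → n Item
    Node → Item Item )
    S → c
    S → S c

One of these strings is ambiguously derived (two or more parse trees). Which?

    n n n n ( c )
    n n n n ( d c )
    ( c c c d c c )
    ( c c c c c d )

( c c c d c c )

n n n n ( c ): 1 tree
n n n n ( d c ): 1 tree
( c c c d c c ): 10 trees
( c c c c c d ): 1 tree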